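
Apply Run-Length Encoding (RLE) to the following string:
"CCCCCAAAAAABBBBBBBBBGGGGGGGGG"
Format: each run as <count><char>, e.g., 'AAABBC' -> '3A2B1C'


Scanning runs left to right:
  i=0: run of 'C' x 5 -> '5C'
  i=5: run of 'A' x 6 -> '6A'
  i=11: run of 'B' x 9 -> '9B'
  i=20: run of 'G' x 9 -> '9G'

RLE = 5C6A9B9G


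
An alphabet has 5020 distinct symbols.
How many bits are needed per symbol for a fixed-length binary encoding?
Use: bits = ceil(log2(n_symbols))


log2(5020) = 12.2935
Bracket: 2^12 = 4096 < 5020 <= 2^13 = 8192
So ceil(log2(5020)) = 13

bits = ceil(log2(5020)) = ceil(12.2935) = 13 bits


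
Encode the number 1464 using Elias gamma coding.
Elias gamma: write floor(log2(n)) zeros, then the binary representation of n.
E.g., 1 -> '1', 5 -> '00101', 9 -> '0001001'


num_bits = floor(log2(1464)) + 1 = 11
leading_zeros = num_bits - 1 = 10
binary(1464) = 10110111000

Elias gamma(1464) = '0000000000' + '10110111000' = 000000000010110111000 (21 bits)


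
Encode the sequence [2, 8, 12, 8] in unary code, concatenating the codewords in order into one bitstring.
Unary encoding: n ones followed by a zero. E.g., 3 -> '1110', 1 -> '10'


Encode each number as n ones followed by a terminating 0:
  2 -> 110 (3 bits)
  8 -> 111111110 (9 bits)
  12 -> 1111111111110 (13 bits)
  8 -> 111111110 (9 bits)
Total length = 3 + 9 + 13 + 9 = 34 bits.

Unary([2, 8, 12, 8]) = 1101111111101111111111110111111110 (34 bits)


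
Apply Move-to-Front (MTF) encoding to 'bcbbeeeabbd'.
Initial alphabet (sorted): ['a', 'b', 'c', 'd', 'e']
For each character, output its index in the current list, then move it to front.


MTF encoding:
'b': index 1 in ['a', 'b', 'c', 'd', 'e'] -> ['b', 'a', 'c', 'd', 'e']
'c': index 2 in ['b', 'a', 'c', 'd', 'e'] -> ['c', 'b', 'a', 'd', 'e']
'b': index 1 in ['c', 'b', 'a', 'd', 'e'] -> ['b', 'c', 'a', 'd', 'e']
'b': index 0 in ['b', 'c', 'a', 'd', 'e'] -> ['b', 'c', 'a', 'd', 'e']
'e': index 4 in ['b', 'c', 'a', 'd', 'e'] -> ['e', 'b', 'c', 'a', 'd']
'e': index 0 in ['e', 'b', 'c', 'a', 'd'] -> ['e', 'b', 'c', 'a', 'd']
'e': index 0 in ['e', 'b', 'c', 'a', 'd'] -> ['e', 'b', 'c', 'a', 'd']
'a': index 3 in ['e', 'b', 'c', 'a', 'd'] -> ['a', 'e', 'b', 'c', 'd']
'b': index 2 in ['a', 'e', 'b', 'c', 'd'] -> ['b', 'a', 'e', 'c', 'd']
'b': index 0 in ['b', 'a', 'e', 'c', 'd'] -> ['b', 'a', 'e', 'c', 'd']
'd': index 4 in ['b', 'a', 'e', 'c', 'd'] -> ['d', 'b', 'a', 'e', 'c']


Output: [1, 2, 1, 0, 4, 0, 0, 3, 2, 0, 4]


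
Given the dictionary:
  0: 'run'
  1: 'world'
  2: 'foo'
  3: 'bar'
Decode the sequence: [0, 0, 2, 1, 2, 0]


Look up each index in the dictionary:
  0 -> 'run'
  0 -> 'run'
  2 -> 'foo'
  1 -> 'world'
  2 -> 'foo'
  0 -> 'run'

Decoded: "run run foo world foo run"


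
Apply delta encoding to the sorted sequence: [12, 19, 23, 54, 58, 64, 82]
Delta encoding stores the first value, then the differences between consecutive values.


First value: 12
Deltas:
  19 - 12 = 7
  23 - 19 = 4
  54 - 23 = 31
  58 - 54 = 4
  64 - 58 = 6
  82 - 64 = 18


Delta encoded: [12, 7, 4, 31, 4, 6, 18]


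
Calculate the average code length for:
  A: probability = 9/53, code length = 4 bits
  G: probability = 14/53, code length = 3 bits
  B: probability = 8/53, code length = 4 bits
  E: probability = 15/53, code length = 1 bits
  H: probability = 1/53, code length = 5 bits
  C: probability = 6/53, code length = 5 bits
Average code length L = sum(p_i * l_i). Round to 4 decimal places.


Weighted contributions p_i * l_i:
  A: (9/53) * 4 = 36/53
  G: (14/53) * 3 = 42/53
  B: (8/53) * 4 = 32/53
  E: (15/53) * 1 = 15/53
  H: (1/53) * 5 = 5/53
  C: (6/53) * 5 = 30/53
Sum = (36 + 42 + 32 + 15 + 5 + 30)/53 = 160/53

L = 160/53 = 3.0189 bits/symbol


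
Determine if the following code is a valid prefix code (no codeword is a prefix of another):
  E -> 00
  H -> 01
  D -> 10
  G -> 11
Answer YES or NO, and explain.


Checking each pair (does one codeword prefix another?):
  E='00' vs H='01': no prefix
  E='00' vs D='10': no prefix
  E='00' vs G='11': no prefix
  H='01' vs E='00': no prefix
  H='01' vs D='10': no prefix
  H='01' vs G='11': no prefix
  D='10' vs E='00': no prefix
  D='10' vs H='01': no prefix
  D='10' vs G='11': no prefix
  G='11' vs E='00': no prefix
  G='11' vs H='01': no prefix
  G='11' vs D='10': no prefix
No violation found over all pairs.

YES -- this is a valid prefix code. No codeword is a prefix of any other codeword.


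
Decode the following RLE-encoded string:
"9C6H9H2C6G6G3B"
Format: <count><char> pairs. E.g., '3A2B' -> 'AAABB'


Expanding each <count><char> pair:
  9C -> 'CCCCCCCCC'
  6H -> 'HHHHHH'
  9H -> 'HHHHHHHHH'
  2C -> 'CC'
  6G -> 'GGGGGG'
  6G -> 'GGGGGG'
  3B -> 'BBB'

Decoded = CCCCCCCCCHHHHHHHHHHHHHHHCCGGGGGGGGGGGGBBB


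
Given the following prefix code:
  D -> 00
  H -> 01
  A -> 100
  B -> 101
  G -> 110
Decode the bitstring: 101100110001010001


Decoding step by step:
Bits 101 -> B
Bits 100 -> A
Bits 110 -> G
Bits 00 -> D
Bits 101 -> B
Bits 00 -> D
Bits 01 -> H


Decoded message: BAGDBDH


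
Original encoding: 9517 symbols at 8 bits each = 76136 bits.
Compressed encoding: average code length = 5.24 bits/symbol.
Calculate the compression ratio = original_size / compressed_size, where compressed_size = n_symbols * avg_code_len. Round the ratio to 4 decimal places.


original_size = n_symbols * orig_bits = 9517 * 8 = 76136 bits
compressed_size = n_symbols * avg_code_len = 9517 * 5.24 = 49869.08 bits
ratio = original_size / compressed_size = 76136 / 49869.08 = 1.5267

Compression ratio = 1.5267


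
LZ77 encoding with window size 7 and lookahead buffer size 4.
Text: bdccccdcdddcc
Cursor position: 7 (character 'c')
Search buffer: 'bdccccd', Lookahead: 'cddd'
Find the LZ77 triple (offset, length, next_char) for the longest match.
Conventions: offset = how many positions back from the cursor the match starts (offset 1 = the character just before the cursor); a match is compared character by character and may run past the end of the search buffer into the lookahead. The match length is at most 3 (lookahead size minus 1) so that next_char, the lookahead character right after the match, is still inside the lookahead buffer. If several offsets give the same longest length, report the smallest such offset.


Try each offset into the search buffer:
  offset=1 (pos 6, char 'd'): match length 0
  offset=2 (pos 5, char 'c'): match length 2
  offset=3 (pos 4, char 'c'): match length 1
  offset=4 (pos 3, char 'c'): match length 1
  offset=5 (pos 2, char 'c'): match length 1
  offset=6 (pos 1, char 'd'): match length 0
  offset=7 (pos 0, char 'b'): match length 0
Longest match has length 2 at offset 2.
next_char = character at position 7 + 2 = 9 -> 'd'

Best match: offset=2, length=2 (matching 'cd' starting at position 5)
LZ77 triple: (2, 2, 'd')


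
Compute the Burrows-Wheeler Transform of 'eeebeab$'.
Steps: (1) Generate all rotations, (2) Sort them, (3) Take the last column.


Rotations (sorted):
  0: $eeebeab -> last char: b
  1: ab$eeebe -> last char: e
  2: b$eeebea -> last char: a
  3: beab$eee -> last char: e
  4: eab$eeeb -> last char: b
  5: ebeab$ee -> last char: e
  6: eebeab$e -> last char: e
  7: eeebeab$ -> last char: $


BWT = beaebee$


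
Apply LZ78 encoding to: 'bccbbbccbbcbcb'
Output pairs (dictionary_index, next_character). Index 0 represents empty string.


LZ78 encoding steps:
Dictionary: {0: ''}
Step 1: w='' (idx 0), next='b' -> output (0, 'b'), add 'b' as idx 1
Step 2: w='' (idx 0), next='c' -> output (0, 'c'), add 'c' as idx 2
Step 3: w='c' (idx 2), next='b' -> output (2, 'b'), add 'cb' as idx 3
Step 4: w='b' (idx 1), next='b' -> output (1, 'b'), add 'bb' as idx 4
Step 5: w='c' (idx 2), next='c' -> output (2, 'c'), add 'cc' as idx 5
Step 6: w='bb' (idx 4), next='c' -> output (4, 'c'), add 'bbc' as idx 6
Step 7: w='b' (idx 1), next='c' -> output (1, 'c'), add 'bc' as idx 7
Step 8: w='b' (idx 1), end of input -> output (1, '')


Encoded: [(0, 'b'), (0, 'c'), (2, 'b'), (1, 'b'), (2, 'c'), (4, 'c'), (1, 'c'), (1, '')]


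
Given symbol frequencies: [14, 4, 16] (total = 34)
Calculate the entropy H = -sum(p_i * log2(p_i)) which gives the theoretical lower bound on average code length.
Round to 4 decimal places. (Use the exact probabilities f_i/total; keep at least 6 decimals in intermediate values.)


Per-symbol terms -p_i * log2(p_i) with p_i = f_i/34:
  p = 14/34 = 0.411765: log2(p) = -1.280108, -p*log2(p) = 0.527103
  p = 4/34 = 0.117647: log2(p) = -3.087463, -p*log2(p) = 0.363231
  p = 16/34 = 0.470588: log2(p) = -1.087463, -p*log2(p) = 0.511747
H = 0.527103 + 0.363231 + 0.511747 = 1.402081

H = 1.4021 bits/symbol


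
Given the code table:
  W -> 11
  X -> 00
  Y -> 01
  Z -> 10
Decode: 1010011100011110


Decoding:
10 -> Z
10 -> Z
01 -> Y
11 -> W
00 -> X
01 -> Y
11 -> W
10 -> Z


Result: ZZYWXYWZ


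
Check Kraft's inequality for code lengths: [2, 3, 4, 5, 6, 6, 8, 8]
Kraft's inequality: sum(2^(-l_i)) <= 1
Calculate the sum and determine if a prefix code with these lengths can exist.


Sum = 2^(-2) + 2^(-3) + 2^(-4) + 2^(-5) + 2^(-6) + 2^(-6) + 2^(-8) + 2^(-8)
    = 0.25 + 0.125 + 0.0625 + 0.03125 + 0.015625 + 0.015625 + 0.00390625 + 0.00390625
    = 130/256 = 0.5078125
Since 0.5078125 <= 1, Kraft's inequality IS satisfied.
A prefix code with these lengths CAN exist.

Kraft sum = 0.5078125. Satisfied.


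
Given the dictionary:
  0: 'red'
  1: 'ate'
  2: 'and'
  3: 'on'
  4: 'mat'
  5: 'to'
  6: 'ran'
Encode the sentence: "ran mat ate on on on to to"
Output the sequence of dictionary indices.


Look up each word in the dictionary:
  'ran' -> 6
  'mat' -> 4
  'ate' -> 1
  'on' -> 3
  'on' -> 3
  'on' -> 3
  'to' -> 5
  'to' -> 5

Encoded: [6, 4, 1, 3, 3, 3, 5, 5]


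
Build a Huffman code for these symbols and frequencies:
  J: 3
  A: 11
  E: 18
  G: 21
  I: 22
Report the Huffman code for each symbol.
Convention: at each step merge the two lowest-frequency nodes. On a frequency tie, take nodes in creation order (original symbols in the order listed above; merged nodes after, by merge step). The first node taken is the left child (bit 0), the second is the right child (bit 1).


Huffman tree construction:
Step 1: Merge J(3) + A(11) = 14
Step 2: Merge (J+A)(14) + E(18) = 32
Step 3: Merge G(21) + I(22) = 43
Step 4: Merge ((J+A)+E)(32) + (G+I)(43) = 75
Read each symbol's code off the tree from the root (left child = 0, right child = 1).

Codes:
  J: 000 (length 3)
  A: 001 (length 3)
  E: 01 (length 2)
  G: 10 (length 2)
  I: 11 (length 2)
Average code length: 164/75 = 2.1867 bits/symbol


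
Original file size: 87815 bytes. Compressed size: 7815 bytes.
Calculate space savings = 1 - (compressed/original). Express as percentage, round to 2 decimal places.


ratio = compressed/original = 7815/87815 = 0.088994
savings = 1 - ratio = 1 - 0.088994 = 0.911006
as a percentage: 0.911006 * 100 = 91.1%

Space savings = 1 - 7815/87815 = 91.1%


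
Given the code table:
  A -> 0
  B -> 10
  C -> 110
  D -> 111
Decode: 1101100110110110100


Decoding:
110 -> C
110 -> C
0 -> A
110 -> C
110 -> C
110 -> C
10 -> B
0 -> A


Result: CCACCCBA


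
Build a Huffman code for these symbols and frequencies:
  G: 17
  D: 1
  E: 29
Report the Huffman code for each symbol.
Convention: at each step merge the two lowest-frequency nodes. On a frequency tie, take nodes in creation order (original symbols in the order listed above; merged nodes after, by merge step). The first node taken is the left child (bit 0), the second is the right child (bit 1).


Huffman tree construction:
Step 1: Merge D(1) + G(17) = 18
Step 2: Merge (D+G)(18) + E(29) = 47
Read each symbol's code off the tree from the root (left child = 0, right child = 1).

Codes:
  G: 01 (length 2)
  D: 00 (length 2)
  E: 1 (length 1)
Average code length: 65/47 = 1.3830 bits/symbol


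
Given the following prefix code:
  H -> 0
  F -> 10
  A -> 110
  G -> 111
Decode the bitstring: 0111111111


Decoding step by step:
Bits 0 -> H
Bits 111 -> G
Bits 111 -> G
Bits 111 -> G


Decoded message: HGGG


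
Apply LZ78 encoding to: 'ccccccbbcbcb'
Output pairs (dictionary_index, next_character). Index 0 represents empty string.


LZ78 encoding steps:
Dictionary: {0: ''}
Step 1: w='' (idx 0), next='c' -> output (0, 'c'), add 'c' as idx 1
Step 2: w='c' (idx 1), next='c' -> output (1, 'c'), add 'cc' as idx 2
Step 3: w='cc' (idx 2), next='c' -> output (2, 'c'), add 'ccc' as idx 3
Step 4: w='' (idx 0), next='b' -> output (0, 'b'), add 'b' as idx 4
Step 5: w='b' (idx 4), next='c' -> output (4, 'c'), add 'bc' as idx 5
Step 6: w='bc' (idx 5), next='b' -> output (5, 'b'), add 'bcb' as idx 6


Encoded: [(0, 'c'), (1, 'c'), (2, 'c'), (0, 'b'), (4, 'c'), (5, 'b')]


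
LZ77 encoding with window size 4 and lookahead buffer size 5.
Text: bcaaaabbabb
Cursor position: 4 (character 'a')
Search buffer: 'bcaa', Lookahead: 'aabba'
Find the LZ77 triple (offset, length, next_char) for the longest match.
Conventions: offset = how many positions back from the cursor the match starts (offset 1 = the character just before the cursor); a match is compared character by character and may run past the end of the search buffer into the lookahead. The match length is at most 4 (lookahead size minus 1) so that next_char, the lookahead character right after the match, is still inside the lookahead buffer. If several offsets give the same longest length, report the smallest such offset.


Try each offset into the search buffer:
  offset=1 (pos 3, char 'a'): match length 2
  offset=2 (pos 2, char 'a'): match length 2
  offset=3 (pos 1, char 'c'): match length 0
  offset=4 (pos 0, char 'b'): match length 0
Longest match has length 2, found at offsets 1, 2; take the smallest, offset 1.
next_char = character at position 4 + 2 = 6 -> 'b'

Best match: offset=1, length=2 (matching 'aa' starting at position 3)
LZ77 triple: (1, 2, 'b')


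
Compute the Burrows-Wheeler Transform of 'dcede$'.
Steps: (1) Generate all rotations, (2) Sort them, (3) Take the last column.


Rotations (sorted):
  0: $dcede -> last char: e
  1: cede$d -> last char: d
  2: dcede$ -> last char: $
  3: de$dce -> last char: e
  4: e$dced -> last char: d
  5: ede$dc -> last char: c


BWT = ed$edc


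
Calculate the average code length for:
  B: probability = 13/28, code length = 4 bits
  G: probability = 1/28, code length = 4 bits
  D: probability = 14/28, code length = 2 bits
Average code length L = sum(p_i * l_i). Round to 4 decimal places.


Weighted contributions p_i * l_i:
  B: (13/28) * 4 = 52/28
  G: (1/28) * 4 = 4/28
  D: (14/28) * 2 = 28/28
Sum = (52 + 4 + 28)/28 = 84/28

L = 84/28 = 3.0000 bits/symbol


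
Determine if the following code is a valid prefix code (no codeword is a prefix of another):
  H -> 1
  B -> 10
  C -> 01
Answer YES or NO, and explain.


Checking each pair (does one codeword prefix another?):
  H='1' vs B='10': prefix -- VIOLATION

NO -- this is NOT a valid prefix code. H (1) is a prefix of B (10).


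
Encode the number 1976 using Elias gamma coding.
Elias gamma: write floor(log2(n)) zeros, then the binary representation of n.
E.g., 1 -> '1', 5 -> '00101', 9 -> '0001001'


num_bits = floor(log2(1976)) + 1 = 11
leading_zeros = num_bits - 1 = 10
binary(1976) = 11110111000

Elias gamma(1976) = '0000000000' + '11110111000' = 000000000011110111000 (21 bits)


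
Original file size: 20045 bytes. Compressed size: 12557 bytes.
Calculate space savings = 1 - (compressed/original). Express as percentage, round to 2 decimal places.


ratio = compressed/original = 12557/20045 = 0.626441
savings = 1 - ratio = 1 - 0.626441 = 0.373559
as a percentage: 0.373559 * 100 = 37.36%

Space savings = 1 - 12557/20045 = 37.36%


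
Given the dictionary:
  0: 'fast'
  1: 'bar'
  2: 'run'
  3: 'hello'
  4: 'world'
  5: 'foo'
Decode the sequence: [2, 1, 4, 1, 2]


Look up each index in the dictionary:
  2 -> 'run'
  1 -> 'bar'
  4 -> 'world'
  1 -> 'bar'
  2 -> 'run'

Decoded: "run bar world bar run"


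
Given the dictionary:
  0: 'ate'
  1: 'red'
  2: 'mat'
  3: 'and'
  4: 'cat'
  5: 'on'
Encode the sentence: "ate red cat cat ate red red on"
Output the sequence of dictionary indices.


Look up each word in the dictionary:
  'ate' -> 0
  'red' -> 1
  'cat' -> 4
  'cat' -> 4
  'ate' -> 0
  'red' -> 1
  'red' -> 1
  'on' -> 5

Encoded: [0, 1, 4, 4, 0, 1, 1, 5]


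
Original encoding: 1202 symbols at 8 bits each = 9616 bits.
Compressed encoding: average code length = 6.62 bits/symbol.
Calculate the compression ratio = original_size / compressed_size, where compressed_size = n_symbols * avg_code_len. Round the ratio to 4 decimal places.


original_size = n_symbols * orig_bits = 1202 * 8 = 9616 bits
compressed_size = n_symbols * avg_code_len = 1202 * 6.62 = 7957.24 bits
ratio = original_size / compressed_size = 9616 / 7957.24 = 1.2085

Compression ratio = 1.2085


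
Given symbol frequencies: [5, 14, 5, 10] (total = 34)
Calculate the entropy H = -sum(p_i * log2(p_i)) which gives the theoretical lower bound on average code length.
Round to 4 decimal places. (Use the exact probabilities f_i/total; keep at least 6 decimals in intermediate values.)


Per-symbol terms -p_i * log2(p_i) with p_i = f_i/34:
  p = 5/34 = 0.147059: log2(p) = -2.765535, -p*log2(p) = 0.406696
  p = 14/34 = 0.411765: log2(p) = -1.280108, -p*log2(p) = 0.527103
  p = 5/34 = 0.147059: log2(p) = -2.765535, -p*log2(p) = 0.406696
  p = 10/34 = 0.294118: log2(p) = -1.765535, -p*log2(p) = 0.519275
H = 0.406696 + 0.527103 + 0.406696 + 0.519275 = 1.859770

H = 1.8598 bits/symbol


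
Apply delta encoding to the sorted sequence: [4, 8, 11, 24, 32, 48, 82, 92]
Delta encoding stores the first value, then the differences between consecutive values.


First value: 4
Deltas:
  8 - 4 = 4
  11 - 8 = 3
  24 - 11 = 13
  32 - 24 = 8
  48 - 32 = 16
  82 - 48 = 34
  92 - 82 = 10


Delta encoded: [4, 4, 3, 13, 8, 16, 34, 10]


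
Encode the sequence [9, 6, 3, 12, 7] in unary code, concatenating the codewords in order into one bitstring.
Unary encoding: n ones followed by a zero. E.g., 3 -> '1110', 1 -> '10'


Encode each number as n ones followed by a terminating 0:
  9 -> 1111111110 (10 bits)
  6 -> 1111110 (7 bits)
  3 -> 1110 (4 bits)
  12 -> 1111111111110 (13 bits)
  7 -> 11111110 (8 bits)
Total length = 10 + 7 + 4 + 13 + 8 = 42 bits.

Unary([9, 6, 3, 12, 7]) = 111111111011111101110111111111111011111110 (42 bits)


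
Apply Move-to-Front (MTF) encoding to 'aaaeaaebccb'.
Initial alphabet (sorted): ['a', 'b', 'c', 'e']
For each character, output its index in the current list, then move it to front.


MTF encoding:
'a': index 0 in ['a', 'b', 'c', 'e'] -> ['a', 'b', 'c', 'e']
'a': index 0 in ['a', 'b', 'c', 'e'] -> ['a', 'b', 'c', 'e']
'a': index 0 in ['a', 'b', 'c', 'e'] -> ['a', 'b', 'c', 'e']
'e': index 3 in ['a', 'b', 'c', 'e'] -> ['e', 'a', 'b', 'c']
'a': index 1 in ['e', 'a', 'b', 'c'] -> ['a', 'e', 'b', 'c']
'a': index 0 in ['a', 'e', 'b', 'c'] -> ['a', 'e', 'b', 'c']
'e': index 1 in ['a', 'e', 'b', 'c'] -> ['e', 'a', 'b', 'c']
'b': index 2 in ['e', 'a', 'b', 'c'] -> ['b', 'e', 'a', 'c']
'c': index 3 in ['b', 'e', 'a', 'c'] -> ['c', 'b', 'e', 'a']
'c': index 0 in ['c', 'b', 'e', 'a'] -> ['c', 'b', 'e', 'a']
'b': index 1 in ['c', 'b', 'e', 'a'] -> ['b', 'c', 'e', 'a']


Output: [0, 0, 0, 3, 1, 0, 1, 2, 3, 0, 1]


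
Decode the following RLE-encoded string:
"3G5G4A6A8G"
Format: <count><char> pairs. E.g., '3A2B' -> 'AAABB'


Expanding each <count><char> pair:
  3G -> 'GGG'
  5G -> 'GGGGG'
  4A -> 'AAAA'
  6A -> 'AAAAAA'
  8G -> 'GGGGGGGG'

Decoded = GGGGGGGGAAAAAAAAAAGGGGGGGG


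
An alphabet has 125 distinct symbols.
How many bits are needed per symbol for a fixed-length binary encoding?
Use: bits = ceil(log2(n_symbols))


log2(125) = 6.9658
Bracket: 2^6 = 64 < 125 <= 2^7 = 128
So ceil(log2(125)) = 7

bits = ceil(log2(125)) = ceil(6.9658) = 7 bits


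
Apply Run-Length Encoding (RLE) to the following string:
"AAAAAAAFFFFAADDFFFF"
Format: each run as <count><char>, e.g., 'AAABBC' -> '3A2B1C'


Scanning runs left to right:
  i=0: run of 'A' x 7 -> '7A'
  i=7: run of 'F' x 4 -> '4F'
  i=11: run of 'A' x 2 -> '2A'
  i=13: run of 'D' x 2 -> '2D'
  i=15: run of 'F' x 4 -> '4F'

RLE = 7A4F2A2D4F


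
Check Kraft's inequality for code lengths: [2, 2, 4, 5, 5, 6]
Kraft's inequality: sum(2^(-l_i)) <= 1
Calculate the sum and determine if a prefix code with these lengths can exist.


Sum = 2^(-2) + 2^(-2) + 2^(-4) + 2^(-5) + 2^(-5) + 2^(-6)
    = 0.25 + 0.25 + 0.0625 + 0.03125 + 0.03125 + 0.015625
    = 41/64 = 0.640625
Since 0.640625 <= 1, Kraft's inequality IS satisfied.
A prefix code with these lengths CAN exist.

Kraft sum = 0.640625. Satisfied.


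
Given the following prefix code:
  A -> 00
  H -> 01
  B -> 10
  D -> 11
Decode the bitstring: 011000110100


Decoding step by step:
Bits 01 -> H
Bits 10 -> B
Bits 00 -> A
Bits 11 -> D
Bits 01 -> H
Bits 00 -> A


Decoded message: HBADHA


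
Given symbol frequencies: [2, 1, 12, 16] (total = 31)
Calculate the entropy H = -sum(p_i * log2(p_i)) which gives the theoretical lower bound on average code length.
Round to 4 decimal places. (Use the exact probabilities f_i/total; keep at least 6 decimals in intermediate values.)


Per-symbol terms -p_i * log2(p_i) with p_i = f_i/31:
  p = 2/31 = 0.064516: log2(p) = -3.954196, -p*log2(p) = 0.255109
  p = 1/31 = 0.032258: log2(p) = -4.954196, -p*log2(p) = 0.159813
  p = 12/31 = 0.387097: log2(p) = -1.369234, -p*log2(p) = 0.530026
  p = 16/31 = 0.516129: log2(p) = -0.954196, -p*log2(p) = 0.492488
H = 0.255109 + 0.159813 + 0.530026 + 0.492488 = 1.437436

H = 1.4374 bits/symbol


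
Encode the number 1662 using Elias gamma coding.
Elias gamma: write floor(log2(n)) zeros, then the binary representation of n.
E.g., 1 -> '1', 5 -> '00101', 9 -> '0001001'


num_bits = floor(log2(1662)) + 1 = 11
leading_zeros = num_bits - 1 = 10
binary(1662) = 11001111110

Elias gamma(1662) = '0000000000' + '11001111110' = 000000000011001111110 (21 bits)


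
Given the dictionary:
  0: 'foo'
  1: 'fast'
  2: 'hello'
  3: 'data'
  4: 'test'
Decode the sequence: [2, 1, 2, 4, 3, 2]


Look up each index in the dictionary:
  2 -> 'hello'
  1 -> 'fast'
  2 -> 'hello'
  4 -> 'test'
  3 -> 'data'
  2 -> 'hello'

Decoded: "hello fast hello test data hello"


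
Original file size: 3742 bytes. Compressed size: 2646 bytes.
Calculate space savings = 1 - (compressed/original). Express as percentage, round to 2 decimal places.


ratio = compressed/original = 2646/3742 = 0.707108
savings = 1 - ratio = 1 - 0.707108 = 0.292892
as a percentage: 0.292892 * 100 = 29.29%

Space savings = 1 - 2646/3742 = 29.29%


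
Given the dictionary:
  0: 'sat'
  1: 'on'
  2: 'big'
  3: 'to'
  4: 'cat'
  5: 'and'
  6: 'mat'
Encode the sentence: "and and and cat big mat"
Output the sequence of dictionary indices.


Look up each word in the dictionary:
  'and' -> 5
  'and' -> 5
  'and' -> 5
  'cat' -> 4
  'big' -> 2
  'mat' -> 6

Encoded: [5, 5, 5, 4, 2, 6]


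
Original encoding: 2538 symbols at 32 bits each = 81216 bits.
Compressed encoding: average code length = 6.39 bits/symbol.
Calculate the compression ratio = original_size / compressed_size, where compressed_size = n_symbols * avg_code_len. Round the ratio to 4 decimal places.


original_size = n_symbols * orig_bits = 2538 * 32 = 81216 bits
compressed_size = n_symbols * avg_code_len = 2538 * 6.39 = 16217.82 bits
ratio = original_size / compressed_size = 81216 / 16217.82 = 5.0078

Compression ratio = 5.0078


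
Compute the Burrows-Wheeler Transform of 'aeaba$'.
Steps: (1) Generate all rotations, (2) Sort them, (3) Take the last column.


Rotations (sorted):
  0: $aeaba -> last char: a
  1: a$aeab -> last char: b
  2: aba$ae -> last char: e
  3: aeaba$ -> last char: $
  4: ba$aea -> last char: a
  5: eaba$a -> last char: a


BWT = abe$aa


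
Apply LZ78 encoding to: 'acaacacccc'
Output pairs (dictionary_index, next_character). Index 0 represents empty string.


LZ78 encoding steps:
Dictionary: {0: ''}
Step 1: w='' (idx 0), next='a' -> output (0, 'a'), add 'a' as idx 1
Step 2: w='' (idx 0), next='c' -> output (0, 'c'), add 'c' as idx 2
Step 3: w='a' (idx 1), next='a' -> output (1, 'a'), add 'aa' as idx 3
Step 4: w='c' (idx 2), next='a' -> output (2, 'a'), add 'ca' as idx 4
Step 5: w='c' (idx 2), next='c' -> output (2, 'c'), add 'cc' as idx 5
Step 6: w='cc' (idx 5), end of input -> output (5, '')


Encoded: [(0, 'a'), (0, 'c'), (1, 'a'), (2, 'a'), (2, 'c'), (5, '')]


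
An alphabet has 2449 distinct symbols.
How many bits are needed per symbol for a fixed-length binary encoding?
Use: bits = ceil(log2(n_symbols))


log2(2449) = 11.258
Bracket: 2^11 = 2048 < 2449 <= 2^12 = 4096
So ceil(log2(2449)) = 12

bits = ceil(log2(2449)) = ceil(11.258) = 12 bits


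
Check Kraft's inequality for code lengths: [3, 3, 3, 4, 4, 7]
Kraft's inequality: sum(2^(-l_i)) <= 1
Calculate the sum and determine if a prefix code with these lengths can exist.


Sum = 2^(-3) + 2^(-3) + 2^(-3) + 2^(-4) + 2^(-4) + 2^(-7)
    = 0.125 + 0.125 + 0.125 + 0.0625 + 0.0625 + 0.0078125
    = 65/128 = 0.5078125
Since 0.5078125 <= 1, Kraft's inequality IS satisfied.
A prefix code with these lengths CAN exist.

Kraft sum = 0.5078125. Satisfied.


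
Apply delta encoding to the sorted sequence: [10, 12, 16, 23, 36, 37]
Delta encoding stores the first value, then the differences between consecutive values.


First value: 10
Deltas:
  12 - 10 = 2
  16 - 12 = 4
  23 - 16 = 7
  36 - 23 = 13
  37 - 36 = 1


Delta encoded: [10, 2, 4, 7, 13, 1]


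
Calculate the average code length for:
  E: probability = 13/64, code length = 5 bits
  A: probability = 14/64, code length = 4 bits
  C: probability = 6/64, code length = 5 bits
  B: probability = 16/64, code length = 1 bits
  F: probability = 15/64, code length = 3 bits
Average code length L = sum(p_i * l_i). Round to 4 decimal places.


Weighted contributions p_i * l_i:
  E: (13/64) * 5 = 65/64
  A: (14/64) * 4 = 56/64
  C: (6/64) * 5 = 30/64
  B: (16/64) * 1 = 16/64
  F: (15/64) * 3 = 45/64
Sum = (65 + 56 + 30 + 16 + 45)/64 = 212/64

L = 212/64 = 3.3125 bits/symbol


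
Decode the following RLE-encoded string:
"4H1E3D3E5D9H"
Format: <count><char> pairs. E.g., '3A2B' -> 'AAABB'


Expanding each <count><char> pair:
  4H -> 'HHHH'
  1E -> 'E'
  3D -> 'DDD'
  3E -> 'EEE'
  5D -> 'DDDDD'
  9H -> 'HHHHHHHHH'

Decoded = HHHHEDDDEEEDDDDDHHHHHHHHH


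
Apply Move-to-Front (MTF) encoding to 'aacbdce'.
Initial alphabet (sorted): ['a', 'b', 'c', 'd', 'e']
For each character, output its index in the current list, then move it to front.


MTF encoding:
'a': index 0 in ['a', 'b', 'c', 'd', 'e'] -> ['a', 'b', 'c', 'd', 'e']
'a': index 0 in ['a', 'b', 'c', 'd', 'e'] -> ['a', 'b', 'c', 'd', 'e']
'c': index 2 in ['a', 'b', 'c', 'd', 'e'] -> ['c', 'a', 'b', 'd', 'e']
'b': index 2 in ['c', 'a', 'b', 'd', 'e'] -> ['b', 'c', 'a', 'd', 'e']
'd': index 3 in ['b', 'c', 'a', 'd', 'e'] -> ['d', 'b', 'c', 'a', 'e']
'c': index 2 in ['d', 'b', 'c', 'a', 'e'] -> ['c', 'd', 'b', 'a', 'e']
'e': index 4 in ['c', 'd', 'b', 'a', 'e'] -> ['e', 'c', 'd', 'b', 'a']


Output: [0, 0, 2, 2, 3, 2, 4]


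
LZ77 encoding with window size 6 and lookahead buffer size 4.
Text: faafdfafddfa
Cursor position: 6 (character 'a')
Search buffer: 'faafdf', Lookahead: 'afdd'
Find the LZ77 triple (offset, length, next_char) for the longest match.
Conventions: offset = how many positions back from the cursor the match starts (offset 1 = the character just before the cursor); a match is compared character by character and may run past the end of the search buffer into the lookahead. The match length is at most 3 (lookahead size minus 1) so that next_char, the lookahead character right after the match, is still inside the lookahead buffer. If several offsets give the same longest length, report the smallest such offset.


Try each offset into the search buffer:
  offset=1 (pos 5, char 'f'): match length 0
  offset=2 (pos 4, char 'd'): match length 0
  offset=3 (pos 3, char 'f'): match length 0
  offset=4 (pos 2, char 'a'): match length 3
  offset=5 (pos 1, char 'a'): match length 1
  offset=6 (pos 0, char 'f'): match length 0
Longest match has length 3 at offset 4.
next_char = character at position 6 + 3 = 9 -> 'd'

Best match: offset=4, length=3 (matching 'afd' starting at position 2)
LZ77 triple: (4, 3, 'd')


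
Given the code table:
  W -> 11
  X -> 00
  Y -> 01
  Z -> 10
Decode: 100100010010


Decoding:
10 -> Z
01 -> Y
00 -> X
01 -> Y
00 -> X
10 -> Z


Result: ZYXYXZ


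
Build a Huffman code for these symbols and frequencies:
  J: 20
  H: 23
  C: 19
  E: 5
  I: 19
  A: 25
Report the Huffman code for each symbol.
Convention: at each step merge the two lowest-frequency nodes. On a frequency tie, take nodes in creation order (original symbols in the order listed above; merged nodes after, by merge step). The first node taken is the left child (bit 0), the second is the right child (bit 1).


Huffman tree construction:
Step 1: Merge E(5) + C(19) = 24
Step 2: Merge I(19) + J(20) = 39
Step 3: Merge H(23) + (E+C)(24) = 47
Step 4: Merge A(25) + (I+J)(39) = 64
Step 5: Merge (H+(E+C))(47) + (A+(I+J))(64) = 111
Read each symbol's code off the tree from the root (left child = 0, right child = 1).

Codes:
  J: 111 (length 3)
  H: 00 (length 2)
  C: 011 (length 3)
  E: 010 (length 3)
  I: 110 (length 3)
  A: 10 (length 2)
Average code length: 285/111 = 2.5676 bits/symbol


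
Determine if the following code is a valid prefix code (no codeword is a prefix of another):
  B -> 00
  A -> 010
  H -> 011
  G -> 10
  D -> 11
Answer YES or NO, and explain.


Checking each pair (does one codeword prefix another?):
  B='00' vs A='010': no prefix
  B='00' vs H='011': no prefix
  B='00' vs G='10': no prefix
  B='00' vs D='11': no prefix
  A='010' vs B='00': no prefix
  A='010' vs H='011': no prefix
  A='010' vs G='10': no prefix
  A='010' vs D='11': no prefix
  H='011' vs B='00': no prefix
  H='011' vs A='010': no prefix
  H='011' vs G='10': no prefix
  H='011' vs D='11': no prefix
  G='10' vs B='00': no prefix
  G='10' vs A='010': no prefix
  G='10' vs H='011': no prefix
  G='10' vs D='11': no prefix
  D='11' vs B='00': no prefix
  D='11' vs A='010': no prefix
  D='11' vs H='011': no prefix
  D='11' vs G='10': no prefix
No violation found over all pairs.

YES -- this is a valid prefix code. No codeword is a prefix of any other codeword.


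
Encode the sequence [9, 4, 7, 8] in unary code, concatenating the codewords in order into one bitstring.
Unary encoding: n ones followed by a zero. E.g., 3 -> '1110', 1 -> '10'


Encode each number as n ones followed by a terminating 0:
  9 -> 1111111110 (10 bits)
  4 -> 11110 (5 bits)
  7 -> 11111110 (8 bits)
  8 -> 111111110 (9 bits)
Total length = 10 + 5 + 8 + 9 = 32 bits.

Unary([9, 4, 7, 8]) = 11111111101111011111110111111110 (32 bits)


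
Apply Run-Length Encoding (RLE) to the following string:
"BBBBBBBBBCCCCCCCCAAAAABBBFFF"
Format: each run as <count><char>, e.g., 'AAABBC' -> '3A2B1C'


Scanning runs left to right:
  i=0: run of 'B' x 9 -> '9B'
  i=9: run of 'C' x 8 -> '8C'
  i=17: run of 'A' x 5 -> '5A'
  i=22: run of 'B' x 3 -> '3B'
  i=25: run of 'F' x 3 -> '3F'

RLE = 9B8C5A3B3F


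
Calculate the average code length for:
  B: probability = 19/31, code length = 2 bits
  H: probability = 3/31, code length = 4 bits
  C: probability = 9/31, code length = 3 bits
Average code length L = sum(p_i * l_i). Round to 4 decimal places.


Weighted contributions p_i * l_i:
  B: (19/31) * 2 = 38/31
  H: (3/31) * 4 = 12/31
  C: (9/31) * 3 = 27/31
Sum = (38 + 12 + 27)/31 = 77/31

L = 77/31 = 2.4839 bits/symbol


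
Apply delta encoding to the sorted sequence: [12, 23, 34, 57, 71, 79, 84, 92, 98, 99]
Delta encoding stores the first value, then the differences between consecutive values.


First value: 12
Deltas:
  23 - 12 = 11
  34 - 23 = 11
  57 - 34 = 23
  71 - 57 = 14
  79 - 71 = 8
  84 - 79 = 5
  92 - 84 = 8
  98 - 92 = 6
  99 - 98 = 1


Delta encoded: [12, 11, 11, 23, 14, 8, 5, 8, 6, 1]


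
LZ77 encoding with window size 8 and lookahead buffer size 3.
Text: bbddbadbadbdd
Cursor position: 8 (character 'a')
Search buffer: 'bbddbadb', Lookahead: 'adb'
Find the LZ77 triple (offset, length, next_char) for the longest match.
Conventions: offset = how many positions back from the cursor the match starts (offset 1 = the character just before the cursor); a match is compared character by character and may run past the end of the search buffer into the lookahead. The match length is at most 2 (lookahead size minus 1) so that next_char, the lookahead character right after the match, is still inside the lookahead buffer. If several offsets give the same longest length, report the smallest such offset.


Try each offset into the search buffer:
  offset=1 (pos 7, char 'b'): match length 0
  offset=2 (pos 6, char 'd'): match length 0
  offset=3 (pos 5, char 'a'): match length 2
  offset=4 (pos 4, char 'b'): match length 0
  offset=5 (pos 3, char 'd'): match length 0
  offset=6 (pos 2, char 'd'): match length 0
  offset=7 (pos 1, char 'b'): match length 0
  offset=8 (pos 0, char 'b'): match length 0
Longest match has length 2 at offset 3.
next_char = character at position 8 + 2 = 10 -> 'b'

Best match: offset=3, length=2 (matching 'ad' starting at position 5)
LZ77 triple: (3, 2, 'b')


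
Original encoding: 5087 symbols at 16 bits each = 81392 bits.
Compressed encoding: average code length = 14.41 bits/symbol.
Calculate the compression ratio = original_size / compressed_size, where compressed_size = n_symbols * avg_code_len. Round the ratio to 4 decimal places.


original_size = n_symbols * orig_bits = 5087 * 16 = 81392 bits
compressed_size = n_symbols * avg_code_len = 5087 * 14.41 = 73303.67 bits
ratio = original_size / compressed_size = 81392 / 73303.67 = 1.1103

Compression ratio = 1.1103


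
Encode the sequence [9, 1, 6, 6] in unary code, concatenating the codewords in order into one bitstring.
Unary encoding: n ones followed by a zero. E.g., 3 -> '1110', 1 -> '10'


Encode each number as n ones followed by a terminating 0:
  9 -> 1111111110 (10 bits)
  1 -> 10 (2 bits)
  6 -> 1111110 (7 bits)
  6 -> 1111110 (7 bits)
Total length = 10 + 2 + 7 + 7 = 26 bits.

Unary([9, 1, 6, 6]) = 11111111101011111101111110 (26 bits)


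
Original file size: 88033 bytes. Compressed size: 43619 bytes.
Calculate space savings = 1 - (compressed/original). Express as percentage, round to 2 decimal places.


ratio = compressed/original = 43619/88033 = 0.495485
savings = 1 - ratio = 1 - 0.495485 = 0.504515
as a percentage: 0.504515 * 100 = 50.45%

Space savings = 1 - 43619/88033 = 50.45%


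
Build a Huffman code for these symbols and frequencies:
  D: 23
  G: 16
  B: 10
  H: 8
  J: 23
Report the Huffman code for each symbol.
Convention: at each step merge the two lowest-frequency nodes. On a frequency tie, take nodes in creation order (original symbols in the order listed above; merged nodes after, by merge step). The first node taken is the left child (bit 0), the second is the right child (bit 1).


Huffman tree construction:
Step 1: Merge H(8) + B(10) = 18
Step 2: Merge G(16) + (H+B)(18) = 34
Step 3: Merge D(23) + J(23) = 46
Step 4: Merge (G+(H+B))(34) + (D+J)(46) = 80
Read each symbol's code off the tree from the root (left child = 0, right child = 1).

Codes:
  D: 10 (length 2)
  G: 00 (length 2)
  B: 011 (length 3)
  H: 010 (length 3)
  J: 11 (length 2)
Average code length: 178/80 = 2.2250 bits/symbol


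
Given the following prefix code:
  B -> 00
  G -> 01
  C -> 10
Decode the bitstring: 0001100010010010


Decoding step by step:
Bits 00 -> B
Bits 01 -> G
Bits 10 -> C
Bits 00 -> B
Bits 10 -> C
Bits 01 -> G
Bits 00 -> B
Bits 10 -> C


Decoded message: BGCBCGBC


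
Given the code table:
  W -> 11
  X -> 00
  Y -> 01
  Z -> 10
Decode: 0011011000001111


Decoding:
00 -> X
11 -> W
01 -> Y
10 -> Z
00 -> X
00 -> X
11 -> W
11 -> W


Result: XWYZXXWW


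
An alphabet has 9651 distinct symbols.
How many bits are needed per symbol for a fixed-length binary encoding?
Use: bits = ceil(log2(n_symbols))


log2(9651) = 13.2365
Bracket: 2^13 = 8192 < 9651 <= 2^14 = 16384
So ceil(log2(9651)) = 14

bits = ceil(log2(9651)) = ceil(13.2365) = 14 bits


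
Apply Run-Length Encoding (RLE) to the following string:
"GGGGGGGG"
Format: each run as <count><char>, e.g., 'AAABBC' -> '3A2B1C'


Scanning runs left to right:
  i=0: run of 'G' x 8 -> '8G'

RLE = 8G


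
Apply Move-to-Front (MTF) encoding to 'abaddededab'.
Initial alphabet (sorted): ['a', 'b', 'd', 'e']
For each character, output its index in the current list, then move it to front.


MTF encoding:
'a': index 0 in ['a', 'b', 'd', 'e'] -> ['a', 'b', 'd', 'e']
'b': index 1 in ['a', 'b', 'd', 'e'] -> ['b', 'a', 'd', 'e']
'a': index 1 in ['b', 'a', 'd', 'e'] -> ['a', 'b', 'd', 'e']
'd': index 2 in ['a', 'b', 'd', 'e'] -> ['d', 'a', 'b', 'e']
'd': index 0 in ['d', 'a', 'b', 'e'] -> ['d', 'a', 'b', 'e']
'e': index 3 in ['d', 'a', 'b', 'e'] -> ['e', 'd', 'a', 'b']
'd': index 1 in ['e', 'd', 'a', 'b'] -> ['d', 'e', 'a', 'b']
'e': index 1 in ['d', 'e', 'a', 'b'] -> ['e', 'd', 'a', 'b']
'd': index 1 in ['e', 'd', 'a', 'b'] -> ['d', 'e', 'a', 'b']
'a': index 2 in ['d', 'e', 'a', 'b'] -> ['a', 'd', 'e', 'b']
'b': index 3 in ['a', 'd', 'e', 'b'] -> ['b', 'a', 'd', 'e']


Output: [0, 1, 1, 2, 0, 3, 1, 1, 1, 2, 3]


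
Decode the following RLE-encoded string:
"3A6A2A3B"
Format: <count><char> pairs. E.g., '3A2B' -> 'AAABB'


Expanding each <count><char> pair:
  3A -> 'AAA'
  6A -> 'AAAAAA'
  2A -> 'AA'
  3B -> 'BBB'

Decoded = AAAAAAAAAAABBB


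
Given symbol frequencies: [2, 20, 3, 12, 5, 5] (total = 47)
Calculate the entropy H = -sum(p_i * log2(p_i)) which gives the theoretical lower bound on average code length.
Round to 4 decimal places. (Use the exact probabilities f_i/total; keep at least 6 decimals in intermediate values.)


Per-symbol terms -p_i * log2(p_i) with p_i = f_i/47:
  p = 2/47 = 0.042553: log2(p) = -4.554589, -p*log2(p) = 0.193812
  p = 20/47 = 0.425532: log2(p) = -1.232661, -p*log2(p) = 0.524536
  p = 3/47 = 0.063830: log2(p) = -3.969626, -p*log2(p) = 0.253380
  p = 12/47 = 0.255319: log2(p) = -1.969626, -p*log2(p) = 0.502883
  p = 5/47 = 0.106383: log2(p) = -3.232661, -p*log2(p) = 0.343900
  p = 5/47 = 0.106383: log2(p) = -3.232661, -p*log2(p) = 0.343900
H = 0.193812 + 0.524536 + 0.253380 + 0.502883 + 0.343900 + 0.343900 = 2.162411

H = 2.1624 bits/symbol


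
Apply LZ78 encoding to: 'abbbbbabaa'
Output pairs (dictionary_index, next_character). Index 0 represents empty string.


LZ78 encoding steps:
Dictionary: {0: ''}
Step 1: w='' (idx 0), next='a' -> output (0, 'a'), add 'a' as idx 1
Step 2: w='' (idx 0), next='b' -> output (0, 'b'), add 'b' as idx 2
Step 3: w='b' (idx 2), next='b' -> output (2, 'b'), add 'bb' as idx 3
Step 4: w='bb' (idx 3), next='a' -> output (3, 'a'), add 'bba' as idx 4
Step 5: w='b' (idx 2), next='a' -> output (2, 'a'), add 'ba' as idx 5
Step 6: w='a' (idx 1), end of input -> output (1, '')


Encoded: [(0, 'a'), (0, 'b'), (2, 'b'), (3, 'a'), (2, 'a'), (1, '')]


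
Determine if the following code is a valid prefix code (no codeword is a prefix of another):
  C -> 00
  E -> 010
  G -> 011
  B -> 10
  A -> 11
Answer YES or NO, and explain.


Checking each pair (does one codeword prefix another?):
  C='00' vs E='010': no prefix
  C='00' vs G='011': no prefix
  C='00' vs B='10': no prefix
  C='00' vs A='11': no prefix
  E='010' vs C='00': no prefix
  E='010' vs G='011': no prefix
  E='010' vs B='10': no prefix
  E='010' vs A='11': no prefix
  G='011' vs C='00': no prefix
  G='011' vs E='010': no prefix
  G='011' vs B='10': no prefix
  G='011' vs A='11': no prefix
  B='10' vs C='00': no prefix
  B='10' vs E='010': no prefix
  B='10' vs G='011': no prefix
  B='10' vs A='11': no prefix
  A='11' vs C='00': no prefix
  A='11' vs E='010': no prefix
  A='11' vs G='011': no prefix
  A='11' vs B='10': no prefix
No violation found over all pairs.

YES -- this is a valid prefix code. No codeword is a prefix of any other codeword.


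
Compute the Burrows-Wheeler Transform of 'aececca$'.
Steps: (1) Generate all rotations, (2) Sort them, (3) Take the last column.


Rotations (sorted):
  0: $aececca -> last char: a
  1: a$aececc -> last char: c
  2: aececca$ -> last char: $
  3: ca$aecec -> last char: c
  4: cca$aece -> last char: e
  5: cecca$ae -> last char: e
  6: ecca$aec -> last char: c
  7: ececca$a -> last char: a


BWT = ac$ceeca
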